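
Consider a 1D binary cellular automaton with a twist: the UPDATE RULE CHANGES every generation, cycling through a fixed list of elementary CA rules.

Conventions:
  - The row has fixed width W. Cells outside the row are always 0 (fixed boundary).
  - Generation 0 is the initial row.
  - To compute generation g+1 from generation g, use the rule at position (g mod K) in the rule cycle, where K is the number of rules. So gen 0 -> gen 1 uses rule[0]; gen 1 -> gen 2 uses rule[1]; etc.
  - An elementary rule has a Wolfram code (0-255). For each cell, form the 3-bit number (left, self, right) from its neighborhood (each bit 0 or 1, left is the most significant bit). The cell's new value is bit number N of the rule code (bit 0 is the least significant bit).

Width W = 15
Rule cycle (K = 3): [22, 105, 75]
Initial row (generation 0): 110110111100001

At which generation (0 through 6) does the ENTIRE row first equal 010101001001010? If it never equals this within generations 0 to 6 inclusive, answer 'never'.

Answer: never

Derivation:
Gen 0: 110110111100001
Gen 1 (rule 22): 000000000010011
Gen 2 (rule 105): 111111111000011
Gen 3 (rule 75): 100000001011111
Gen 4 (rule 22): 110000011000000
Gen 5 (rule 105): 110111011011111
Gen 6 (rule 75): 110101011010001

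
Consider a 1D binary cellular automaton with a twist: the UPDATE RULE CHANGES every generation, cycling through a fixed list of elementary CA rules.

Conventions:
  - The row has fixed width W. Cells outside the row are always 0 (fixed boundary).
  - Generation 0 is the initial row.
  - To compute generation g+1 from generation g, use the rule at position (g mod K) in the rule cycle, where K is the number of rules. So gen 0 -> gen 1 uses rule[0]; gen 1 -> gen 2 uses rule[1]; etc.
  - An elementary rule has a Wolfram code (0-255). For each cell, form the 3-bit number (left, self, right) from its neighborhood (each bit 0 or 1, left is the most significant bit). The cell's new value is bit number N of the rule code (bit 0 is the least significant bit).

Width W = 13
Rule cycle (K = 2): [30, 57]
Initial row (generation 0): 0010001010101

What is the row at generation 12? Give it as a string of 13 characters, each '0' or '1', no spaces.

Answer: 0101100010110

Derivation:
Gen 0: 0010001010101
Gen 1 (rule 30): 0111011010101
Gen 2 (rule 57): 0100110101010
Gen 3 (rule 30): 1111100101011
Gen 4 (rule 57): 1000010010110
Gen 5 (rule 30): 1100111110101
Gen 6 (rule 57): 1010100001010
Gen 7 (rule 30): 1010110011011
Gen 8 (rule 57): 0101101010110
Gen 9 (rule 30): 1101001010101
Gen 10 (rule 57): 1010100101010
Gen 11 (rule 30): 1010111101011
Gen 12 (rule 57): 0101100010110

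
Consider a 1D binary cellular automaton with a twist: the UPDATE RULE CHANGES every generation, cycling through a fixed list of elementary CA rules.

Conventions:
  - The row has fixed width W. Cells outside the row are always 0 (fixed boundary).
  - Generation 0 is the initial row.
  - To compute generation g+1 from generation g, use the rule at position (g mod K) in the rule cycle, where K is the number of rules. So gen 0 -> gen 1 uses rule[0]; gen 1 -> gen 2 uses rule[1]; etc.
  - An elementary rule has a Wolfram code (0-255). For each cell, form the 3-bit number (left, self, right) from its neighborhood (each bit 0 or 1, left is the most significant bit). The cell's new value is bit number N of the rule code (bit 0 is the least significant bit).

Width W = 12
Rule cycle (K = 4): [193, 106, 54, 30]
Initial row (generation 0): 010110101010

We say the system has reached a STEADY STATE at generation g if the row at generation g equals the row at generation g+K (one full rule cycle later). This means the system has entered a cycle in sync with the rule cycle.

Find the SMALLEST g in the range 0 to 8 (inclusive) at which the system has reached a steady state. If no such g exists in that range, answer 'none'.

Answer: none

Derivation:
Gen 0: 010110101010
Gen 1 (rule 193): 000010000000
Gen 2 (rule 106): 000100000000
Gen 3 (rule 54): 001110000000
Gen 4 (rule 30): 011001000000
Gen 5 (rule 193): 001000011111
Gen 6 (rule 106): 010000110001
Gen 7 (rule 54): 111001001011
Gen 8 (rule 30): 100111111010
Gen 9 (rule 193): 000011111000
Gen 10 (rule 106): 000110001000
Gen 11 (rule 54): 001001011100
Gen 12 (rule 30): 011111010010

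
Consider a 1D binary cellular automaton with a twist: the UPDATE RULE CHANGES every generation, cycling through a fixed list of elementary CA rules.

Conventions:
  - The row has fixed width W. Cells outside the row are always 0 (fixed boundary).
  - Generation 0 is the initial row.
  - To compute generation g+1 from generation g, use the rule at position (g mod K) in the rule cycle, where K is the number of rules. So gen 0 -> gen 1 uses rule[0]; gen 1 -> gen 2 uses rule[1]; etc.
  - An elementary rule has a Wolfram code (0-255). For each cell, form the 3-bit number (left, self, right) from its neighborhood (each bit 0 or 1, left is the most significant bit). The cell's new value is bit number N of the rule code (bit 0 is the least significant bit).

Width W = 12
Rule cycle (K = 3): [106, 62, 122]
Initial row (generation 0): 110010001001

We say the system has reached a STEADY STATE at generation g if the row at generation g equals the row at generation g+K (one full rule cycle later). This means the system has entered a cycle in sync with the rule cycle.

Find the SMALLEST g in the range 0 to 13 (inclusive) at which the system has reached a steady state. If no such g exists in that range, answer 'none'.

Gen 0: 110010001001
Gen 1 (rule 106): 110100010010
Gen 2 (rule 62): 101110111111
Gen 3 (rule 122): 011011100001
Gen 4 (rule 106): 111110100010
Gen 5 (rule 62): 100001110111
Gen 6 (rule 122): 010011011101
Gen 7 (rule 106): 100111110110
Gen 8 (rule 62): 111100001101
Gen 9 (rule 122): 100110011110
Gen 10 (rule 106): 001110110010
Gen 11 (rule 62): 011001101111
Gen 12 (rule 122): 111111111001
Gen 13 (rule 106): 100000001010
Gen 14 (rule 62): 110000011111
Gen 15 (rule 122): 111000110001
Gen 16 (rule 106): 101001110010

Answer: none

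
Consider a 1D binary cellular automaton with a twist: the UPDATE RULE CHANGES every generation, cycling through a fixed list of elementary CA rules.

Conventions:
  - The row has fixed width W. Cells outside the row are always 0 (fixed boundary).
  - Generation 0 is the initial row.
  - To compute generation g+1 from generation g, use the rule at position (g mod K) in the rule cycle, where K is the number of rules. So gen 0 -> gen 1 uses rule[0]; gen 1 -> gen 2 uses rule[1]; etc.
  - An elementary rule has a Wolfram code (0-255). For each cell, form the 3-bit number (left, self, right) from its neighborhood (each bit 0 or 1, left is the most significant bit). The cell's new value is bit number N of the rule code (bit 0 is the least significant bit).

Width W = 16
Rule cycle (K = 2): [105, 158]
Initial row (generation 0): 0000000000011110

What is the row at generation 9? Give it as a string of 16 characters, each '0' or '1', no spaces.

Gen 0: 0000000000011110
Gen 1 (rule 105): 1111111111010010
Gen 2 (rule 158): 1111111110011111
Gen 3 (rule 105): 1000000010010001
Gen 4 (rule 158): 1100000111111011
Gen 5 (rule 105): 1101110100001111
Gen 6 (rule 158): 1001100110011110
Gen 7 (rule 105): 0001100110010010
Gen 8 (rule 158): 0011011101111111
Gen 9 (rule 105): 1011110111000001

Answer: 1011110111000001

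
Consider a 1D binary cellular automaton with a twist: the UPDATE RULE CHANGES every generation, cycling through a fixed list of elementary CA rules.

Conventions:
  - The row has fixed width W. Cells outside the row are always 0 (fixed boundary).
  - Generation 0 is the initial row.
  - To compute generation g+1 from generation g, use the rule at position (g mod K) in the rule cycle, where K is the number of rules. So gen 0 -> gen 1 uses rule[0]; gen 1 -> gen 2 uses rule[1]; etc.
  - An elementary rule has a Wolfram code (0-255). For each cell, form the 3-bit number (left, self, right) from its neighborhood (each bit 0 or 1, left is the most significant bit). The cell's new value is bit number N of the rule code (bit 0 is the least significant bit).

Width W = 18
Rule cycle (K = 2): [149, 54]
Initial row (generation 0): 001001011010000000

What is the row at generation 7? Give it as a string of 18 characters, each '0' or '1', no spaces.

Gen 0: 001001011010000000
Gen 1 (rule 149): 101101000011111111
Gen 2 (rule 54): 110011100100000000
Gen 3 (rule 149): 001001010111111111
Gen 4 (rule 54): 011111111000000000
Gen 5 (rule 149): 001111110111111111
Gen 6 (rule 54): 010000001000000000
Gen 7 (rule 149): 011111101111111111

Answer: 011111101111111111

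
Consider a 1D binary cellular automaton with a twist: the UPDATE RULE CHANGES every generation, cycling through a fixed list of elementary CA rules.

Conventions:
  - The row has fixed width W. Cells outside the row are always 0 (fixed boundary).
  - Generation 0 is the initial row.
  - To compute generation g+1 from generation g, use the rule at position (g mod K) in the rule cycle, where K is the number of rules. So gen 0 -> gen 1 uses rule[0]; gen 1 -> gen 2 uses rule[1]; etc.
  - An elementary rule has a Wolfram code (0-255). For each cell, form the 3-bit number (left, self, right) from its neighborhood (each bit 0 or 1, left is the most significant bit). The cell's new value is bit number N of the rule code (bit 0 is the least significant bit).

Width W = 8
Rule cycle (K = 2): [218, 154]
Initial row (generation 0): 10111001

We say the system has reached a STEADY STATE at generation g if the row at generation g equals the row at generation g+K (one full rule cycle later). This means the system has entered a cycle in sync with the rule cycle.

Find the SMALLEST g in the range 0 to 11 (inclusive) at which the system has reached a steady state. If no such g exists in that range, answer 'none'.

Answer: 9

Derivation:
Gen 0: 10111001
Gen 1 (rule 218): 00111110
Gen 2 (rule 154): 01111101
Gen 3 (rule 218): 11111100
Gen 4 (rule 154): 11111010
Gen 5 (rule 218): 11111001
Gen 6 (rule 154): 11110110
Gen 7 (rule 218): 11110111
Gen 8 (rule 154): 11100110
Gen 9 (rule 218): 11111111
Gen 10 (rule 154): 11111110
Gen 11 (rule 218): 11111111
Gen 12 (rule 154): 11111110
Gen 13 (rule 218): 11111111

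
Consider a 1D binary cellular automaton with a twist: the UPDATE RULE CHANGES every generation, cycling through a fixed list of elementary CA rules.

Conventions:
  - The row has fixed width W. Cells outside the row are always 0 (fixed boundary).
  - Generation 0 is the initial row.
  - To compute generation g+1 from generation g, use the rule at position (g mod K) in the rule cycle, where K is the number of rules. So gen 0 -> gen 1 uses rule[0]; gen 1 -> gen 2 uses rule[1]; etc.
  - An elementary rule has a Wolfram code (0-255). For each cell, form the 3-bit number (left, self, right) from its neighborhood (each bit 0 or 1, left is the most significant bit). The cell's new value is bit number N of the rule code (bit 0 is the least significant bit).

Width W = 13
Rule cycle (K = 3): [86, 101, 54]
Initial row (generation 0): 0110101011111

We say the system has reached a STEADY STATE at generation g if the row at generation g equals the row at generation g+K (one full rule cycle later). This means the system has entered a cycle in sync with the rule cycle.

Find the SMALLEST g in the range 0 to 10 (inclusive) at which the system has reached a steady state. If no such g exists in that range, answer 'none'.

Answer: none

Derivation:
Gen 0: 0110101011111
Gen 1 (rule 86): 1010101000001
Gen 2 (rule 101): 1111111011101
Gen 3 (rule 54): 0000000100011
Gen 4 (rule 86): 0000001110101
Gen 5 (rule 101): 1111100011111
Gen 6 (rule 54): 0000010100000
Gen 7 (rule 86): 0000110110000
Gen 8 (rule 101): 1110011010111
Gen 9 (rule 54): 0001100111000
Gen 10 (rule 86): 0010111001100
Gen 11 (rule 101): 1011001000101
Gen 12 (rule 54): 1100111101111
Gen 13 (rule 86): 0111000100001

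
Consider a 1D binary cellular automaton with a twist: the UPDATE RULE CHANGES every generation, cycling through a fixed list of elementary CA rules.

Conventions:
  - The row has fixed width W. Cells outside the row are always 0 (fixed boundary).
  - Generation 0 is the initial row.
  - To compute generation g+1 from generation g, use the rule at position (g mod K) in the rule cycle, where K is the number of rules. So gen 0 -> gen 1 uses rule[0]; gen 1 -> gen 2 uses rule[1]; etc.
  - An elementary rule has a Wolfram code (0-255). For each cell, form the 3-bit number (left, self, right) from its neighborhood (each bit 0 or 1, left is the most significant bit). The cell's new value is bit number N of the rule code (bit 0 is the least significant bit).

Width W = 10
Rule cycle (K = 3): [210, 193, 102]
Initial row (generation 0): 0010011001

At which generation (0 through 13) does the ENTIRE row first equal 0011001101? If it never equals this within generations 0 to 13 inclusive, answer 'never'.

Gen 0: 0010011001
Gen 1 (rule 210): 0101101110
Gen 2 (rule 193): 0000100110
Gen 3 (rule 102): 0001101010
Gen 4 (rule 210): 0010100001
Gen 5 (rule 193): 1000001100
Gen 6 (rule 102): 1000010100
Gen 7 (rule 210): 0100100010
Gen 8 (rule 193): 0000001000
Gen 9 (rule 102): 0000011000
Gen 10 (rule 210): 0000101100
Gen 11 (rule 193): 1110000101
Gen 12 (rule 102): 0010001111
Gen 13 (rule 210): 0101010111

Answer: never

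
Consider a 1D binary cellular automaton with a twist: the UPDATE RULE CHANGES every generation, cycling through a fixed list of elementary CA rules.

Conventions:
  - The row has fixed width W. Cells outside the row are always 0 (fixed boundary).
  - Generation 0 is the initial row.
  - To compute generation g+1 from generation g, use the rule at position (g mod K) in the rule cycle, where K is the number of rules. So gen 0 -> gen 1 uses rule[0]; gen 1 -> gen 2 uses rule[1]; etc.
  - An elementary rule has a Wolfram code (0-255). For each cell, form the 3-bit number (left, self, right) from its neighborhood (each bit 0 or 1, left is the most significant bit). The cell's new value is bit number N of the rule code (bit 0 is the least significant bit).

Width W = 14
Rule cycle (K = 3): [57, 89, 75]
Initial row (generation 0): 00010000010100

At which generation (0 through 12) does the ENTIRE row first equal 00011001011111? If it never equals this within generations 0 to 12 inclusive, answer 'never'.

Answer: 5

Derivation:
Gen 0: 00010000010100
Gen 1 (rule 57): 11001111001011
Gen 2 (rule 89): 11101001100011
Gen 3 (rule 75): 10100011101111
Gen 4 (rule 57): 01011010011000
Gen 5 (rule 89): 00011001011111
Gen 6 (rule 75): 11111010010001
Gen 7 (rule 57): 10000101001100
Gen 8 (rule 89): 01110000101111
Gen 9 (rule 75): 11010111001001
Gen 10 (rule 57): 10101100100100
Gen 11 (rule 89): 00001110010011
Gen 12 (rule 75): 11111010100111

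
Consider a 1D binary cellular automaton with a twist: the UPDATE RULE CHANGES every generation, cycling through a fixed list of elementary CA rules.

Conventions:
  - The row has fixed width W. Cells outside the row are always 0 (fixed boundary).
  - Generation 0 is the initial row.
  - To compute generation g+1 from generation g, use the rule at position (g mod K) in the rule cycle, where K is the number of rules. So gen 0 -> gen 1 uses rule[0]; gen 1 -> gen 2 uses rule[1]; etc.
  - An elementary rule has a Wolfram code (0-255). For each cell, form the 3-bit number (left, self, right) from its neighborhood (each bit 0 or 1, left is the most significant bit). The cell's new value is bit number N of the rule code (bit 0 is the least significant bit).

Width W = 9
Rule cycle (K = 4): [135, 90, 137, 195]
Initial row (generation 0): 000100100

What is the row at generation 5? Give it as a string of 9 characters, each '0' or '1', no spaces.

Answer: 011100110

Derivation:
Gen 0: 000100100
Gen 1 (rule 135): 111101101
Gen 2 (rule 90): 100101100
Gen 3 (rule 137): 000001001
Gen 4 (rule 195): 111110010
Gen 5 (rule 135): 011100110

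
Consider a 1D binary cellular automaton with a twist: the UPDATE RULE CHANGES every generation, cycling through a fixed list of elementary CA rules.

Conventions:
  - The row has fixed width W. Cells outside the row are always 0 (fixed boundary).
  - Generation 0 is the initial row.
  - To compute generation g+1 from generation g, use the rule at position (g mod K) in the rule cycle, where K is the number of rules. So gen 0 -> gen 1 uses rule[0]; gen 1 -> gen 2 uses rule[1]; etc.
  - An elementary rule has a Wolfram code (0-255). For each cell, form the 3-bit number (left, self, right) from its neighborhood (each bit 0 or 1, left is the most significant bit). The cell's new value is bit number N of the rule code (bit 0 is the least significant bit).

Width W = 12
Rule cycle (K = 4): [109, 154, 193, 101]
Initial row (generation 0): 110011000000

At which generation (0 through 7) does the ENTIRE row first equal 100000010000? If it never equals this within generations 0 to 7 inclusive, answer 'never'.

Gen 0: 110011000000
Gen 1 (rule 109): 110011011111
Gen 2 (rule 154): 101110011110
Gen 3 (rule 193): 000110001110
Gen 4 (rule 101): 110010100010
Gen 5 (rule 109): 110011101010
Gen 6 (rule 154): 101111000001
Gen 7 (rule 193): 000111011100

Answer: never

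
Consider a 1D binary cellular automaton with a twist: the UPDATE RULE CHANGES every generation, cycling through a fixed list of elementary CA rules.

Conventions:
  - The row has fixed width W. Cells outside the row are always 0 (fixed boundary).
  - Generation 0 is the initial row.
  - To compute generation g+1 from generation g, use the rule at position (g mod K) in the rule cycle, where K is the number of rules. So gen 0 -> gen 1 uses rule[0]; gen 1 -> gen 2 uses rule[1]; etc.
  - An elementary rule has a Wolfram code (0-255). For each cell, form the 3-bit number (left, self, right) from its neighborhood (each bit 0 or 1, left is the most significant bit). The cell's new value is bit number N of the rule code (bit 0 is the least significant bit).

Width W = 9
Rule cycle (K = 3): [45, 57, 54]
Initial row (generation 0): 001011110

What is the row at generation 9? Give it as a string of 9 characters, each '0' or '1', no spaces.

Gen 0: 001011110
Gen 1 (rule 45): 101110000
Gen 2 (rule 57): 011001111
Gen 3 (rule 54): 100110000
Gen 4 (rule 45): 100100111
Gen 5 (rule 57): 010010100
Gen 6 (rule 54): 111111110
Gen 7 (rule 45): 100000000
Gen 8 (rule 57): 011111111
Gen 9 (rule 54): 100000000

Answer: 100000000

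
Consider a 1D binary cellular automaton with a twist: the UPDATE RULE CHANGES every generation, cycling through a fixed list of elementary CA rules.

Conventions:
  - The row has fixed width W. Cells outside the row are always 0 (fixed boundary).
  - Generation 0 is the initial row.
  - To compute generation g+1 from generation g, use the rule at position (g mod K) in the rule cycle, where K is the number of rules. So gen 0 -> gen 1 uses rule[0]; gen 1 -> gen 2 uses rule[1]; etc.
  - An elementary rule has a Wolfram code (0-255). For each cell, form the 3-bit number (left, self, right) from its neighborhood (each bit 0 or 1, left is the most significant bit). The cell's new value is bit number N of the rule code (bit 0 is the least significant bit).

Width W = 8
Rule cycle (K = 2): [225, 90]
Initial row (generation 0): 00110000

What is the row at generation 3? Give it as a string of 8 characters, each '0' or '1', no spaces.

Gen 0: 00110000
Gen 1 (rule 225): 10010111
Gen 2 (rule 90): 01100101
Gen 3 (rule 225): 00100010

Answer: 00100010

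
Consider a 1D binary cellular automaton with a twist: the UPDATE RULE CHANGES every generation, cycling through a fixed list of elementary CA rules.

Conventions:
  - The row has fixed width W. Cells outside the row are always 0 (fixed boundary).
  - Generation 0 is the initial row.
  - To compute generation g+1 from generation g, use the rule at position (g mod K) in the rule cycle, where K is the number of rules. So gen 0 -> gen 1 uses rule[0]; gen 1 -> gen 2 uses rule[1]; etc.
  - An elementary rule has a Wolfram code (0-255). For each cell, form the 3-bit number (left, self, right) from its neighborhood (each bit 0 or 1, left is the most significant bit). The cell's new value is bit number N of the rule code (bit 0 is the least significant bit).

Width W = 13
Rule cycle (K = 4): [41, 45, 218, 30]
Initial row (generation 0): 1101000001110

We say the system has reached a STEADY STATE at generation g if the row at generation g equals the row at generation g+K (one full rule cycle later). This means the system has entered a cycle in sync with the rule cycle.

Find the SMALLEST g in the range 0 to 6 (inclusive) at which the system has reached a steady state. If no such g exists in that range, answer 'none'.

Gen 0: 1101000001110
Gen 1 (rule 41): 1010011101000
Gen 2 (rule 45): 1110010011011
Gen 3 (rule 218): 1111101111011
Gen 4 (rule 30): 1000001000010
Gen 5 (rule 41): 0011100011000
Gen 6 (rule 45): 1010001010011
Gen 7 (rule 218): 0001010001111
Gen 8 (rule 30): 0011011011000
Gen 9 (rule 41): 1010110110011
Gen 10 (rule 45): 1111101100010

Answer: none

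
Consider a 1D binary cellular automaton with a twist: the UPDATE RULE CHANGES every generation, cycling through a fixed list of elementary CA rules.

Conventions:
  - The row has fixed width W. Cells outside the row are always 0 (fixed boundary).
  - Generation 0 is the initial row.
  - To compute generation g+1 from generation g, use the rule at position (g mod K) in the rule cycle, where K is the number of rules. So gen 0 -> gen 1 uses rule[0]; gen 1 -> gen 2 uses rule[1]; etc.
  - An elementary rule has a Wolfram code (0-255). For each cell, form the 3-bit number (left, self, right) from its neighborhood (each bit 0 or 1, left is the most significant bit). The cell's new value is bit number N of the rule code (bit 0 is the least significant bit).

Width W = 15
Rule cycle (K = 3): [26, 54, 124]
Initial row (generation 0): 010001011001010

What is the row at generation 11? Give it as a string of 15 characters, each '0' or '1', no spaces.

Answer: 111110001010001

Derivation:
Gen 0: 010001011001010
Gen 1 (rule 26): 101010010110001
Gen 2 (rule 54): 111111111001011
Gen 3 (rule 124): 100000001101111
Gen 4 (rule 26): 010000011001000
Gen 5 (rule 54): 111000100111100
Gen 6 (rule 124): 101100110100110
Gen 7 (rule 26): 001011100011101
Gen 8 (rule 54): 011100010100011
Gen 9 (rule 124): 010110011110011
Gen 10 (rule 26): 100101110001110
Gen 11 (rule 54): 111110001010001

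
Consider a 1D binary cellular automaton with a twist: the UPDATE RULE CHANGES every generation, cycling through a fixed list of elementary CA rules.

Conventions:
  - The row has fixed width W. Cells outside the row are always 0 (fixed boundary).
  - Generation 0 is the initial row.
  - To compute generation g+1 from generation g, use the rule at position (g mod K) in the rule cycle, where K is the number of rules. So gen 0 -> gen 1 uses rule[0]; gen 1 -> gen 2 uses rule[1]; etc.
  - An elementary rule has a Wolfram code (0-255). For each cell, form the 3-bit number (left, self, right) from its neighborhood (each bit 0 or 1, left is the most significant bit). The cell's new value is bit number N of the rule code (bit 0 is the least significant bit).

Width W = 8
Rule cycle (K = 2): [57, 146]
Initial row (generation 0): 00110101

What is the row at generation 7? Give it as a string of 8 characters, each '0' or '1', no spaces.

Answer: 01010111

Derivation:
Gen 0: 00110101
Gen 1 (rule 57): 10101010
Gen 2 (rule 146): 00000001
Gen 3 (rule 57): 11111100
Gen 4 (rule 146): 01111010
Gen 5 (rule 57): 01000101
Gen 6 (rule 146): 10101000
Gen 7 (rule 57): 01010111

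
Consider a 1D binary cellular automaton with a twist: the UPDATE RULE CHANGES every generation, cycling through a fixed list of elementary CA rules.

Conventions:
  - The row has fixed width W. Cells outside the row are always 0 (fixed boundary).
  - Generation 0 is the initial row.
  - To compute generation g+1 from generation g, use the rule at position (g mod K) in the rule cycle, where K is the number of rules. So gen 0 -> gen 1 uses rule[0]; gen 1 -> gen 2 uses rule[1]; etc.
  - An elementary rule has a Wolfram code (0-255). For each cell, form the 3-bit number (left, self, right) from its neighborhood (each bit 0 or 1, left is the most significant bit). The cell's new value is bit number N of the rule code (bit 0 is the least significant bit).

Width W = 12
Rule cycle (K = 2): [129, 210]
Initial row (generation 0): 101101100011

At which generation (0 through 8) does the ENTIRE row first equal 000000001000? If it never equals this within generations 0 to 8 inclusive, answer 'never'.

Gen 0: 101101100011
Gen 1 (rule 129): 000000001000
Gen 2 (rule 210): 000000010100
Gen 3 (rule 129): 111111000001
Gen 4 (rule 210): 011111100010
Gen 5 (rule 129): 001111001000
Gen 6 (rule 210): 010111110100
Gen 7 (rule 129): 000011100001
Gen 8 (rule 210): 000101110010

Answer: 1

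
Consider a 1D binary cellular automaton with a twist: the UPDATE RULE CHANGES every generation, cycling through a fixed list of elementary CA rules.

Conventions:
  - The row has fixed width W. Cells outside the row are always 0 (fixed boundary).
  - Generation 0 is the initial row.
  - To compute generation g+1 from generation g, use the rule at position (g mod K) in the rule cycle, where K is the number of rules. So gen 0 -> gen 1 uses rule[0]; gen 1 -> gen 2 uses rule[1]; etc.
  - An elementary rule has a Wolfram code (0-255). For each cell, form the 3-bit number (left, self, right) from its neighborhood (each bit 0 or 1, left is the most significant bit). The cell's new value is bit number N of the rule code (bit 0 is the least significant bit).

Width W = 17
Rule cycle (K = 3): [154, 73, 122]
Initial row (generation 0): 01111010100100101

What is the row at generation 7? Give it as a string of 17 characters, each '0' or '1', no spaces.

Answer: 11010100010001000

Derivation:
Gen 0: 01111010100100101
Gen 1 (rule 154): 11110000011011000
Gen 2 (rule 73): 10010111011011011
Gen 3 (rule 122): 01101101111111111
Gen 4 (rule 154): 11001001111111110
Gen 5 (rule 73): 11000001000000010
Gen 6 (rule 122): 11100010100000101
Gen 7 (rule 154): 11010100010001000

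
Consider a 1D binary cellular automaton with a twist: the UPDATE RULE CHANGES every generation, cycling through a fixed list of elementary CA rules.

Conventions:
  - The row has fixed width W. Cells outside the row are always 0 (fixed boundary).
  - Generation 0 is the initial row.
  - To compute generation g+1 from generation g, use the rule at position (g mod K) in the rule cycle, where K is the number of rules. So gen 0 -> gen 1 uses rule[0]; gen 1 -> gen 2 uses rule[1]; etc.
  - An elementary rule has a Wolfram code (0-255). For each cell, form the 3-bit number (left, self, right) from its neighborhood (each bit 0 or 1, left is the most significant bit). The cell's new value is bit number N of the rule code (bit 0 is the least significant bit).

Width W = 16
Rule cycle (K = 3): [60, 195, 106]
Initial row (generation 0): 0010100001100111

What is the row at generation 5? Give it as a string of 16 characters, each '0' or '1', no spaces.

Answer: 0011010110011101

Derivation:
Gen 0: 0010100001100111
Gen 1 (rule 60): 0011110001010100
Gen 2 (rule 195): 1101110110000001
Gen 3 (rule 106): 1111011110000010
Gen 4 (rule 60): 1000110001000011
Gen 5 (rule 195): 0011010110011101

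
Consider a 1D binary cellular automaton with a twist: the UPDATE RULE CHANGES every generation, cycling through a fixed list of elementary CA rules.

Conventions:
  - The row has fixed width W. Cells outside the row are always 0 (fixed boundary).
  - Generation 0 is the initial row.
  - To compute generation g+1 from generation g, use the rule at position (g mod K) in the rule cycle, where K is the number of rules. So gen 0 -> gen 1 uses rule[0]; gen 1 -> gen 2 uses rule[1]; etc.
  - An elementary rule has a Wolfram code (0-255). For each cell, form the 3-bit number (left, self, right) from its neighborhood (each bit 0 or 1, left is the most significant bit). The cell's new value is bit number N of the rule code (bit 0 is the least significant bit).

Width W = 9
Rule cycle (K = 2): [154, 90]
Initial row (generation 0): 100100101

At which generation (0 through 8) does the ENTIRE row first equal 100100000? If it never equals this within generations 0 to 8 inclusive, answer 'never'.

Answer: never

Derivation:
Gen 0: 100100101
Gen 1 (rule 154): 011011000
Gen 2 (rule 90): 111011100
Gen 3 (rule 154): 110011010
Gen 4 (rule 90): 111111001
Gen 5 (rule 154): 111110110
Gen 6 (rule 90): 100010111
Gen 7 (rule 154): 010100110
Gen 8 (rule 90): 100011111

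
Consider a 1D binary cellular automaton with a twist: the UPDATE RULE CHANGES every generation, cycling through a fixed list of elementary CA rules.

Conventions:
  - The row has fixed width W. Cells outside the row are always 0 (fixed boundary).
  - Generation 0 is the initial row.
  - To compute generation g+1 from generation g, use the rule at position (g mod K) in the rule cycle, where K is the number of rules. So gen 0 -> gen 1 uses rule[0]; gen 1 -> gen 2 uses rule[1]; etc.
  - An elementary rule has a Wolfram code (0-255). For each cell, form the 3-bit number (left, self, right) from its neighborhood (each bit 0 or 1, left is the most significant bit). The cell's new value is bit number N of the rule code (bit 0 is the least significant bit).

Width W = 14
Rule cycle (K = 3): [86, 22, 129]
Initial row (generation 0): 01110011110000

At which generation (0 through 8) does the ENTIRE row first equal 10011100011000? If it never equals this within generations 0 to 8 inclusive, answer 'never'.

Gen 0: 01110011110000
Gen 1 (rule 86): 10011100011000
Gen 2 (rule 22): 11100010100100
Gen 3 (rule 129): 01001000000001
Gen 4 (rule 86): 11111100000011
Gen 5 (rule 22): 00000010000100
Gen 6 (rule 129): 11111000110001
Gen 7 (rule 86): 00001101011011
Gen 8 (rule 22): 00010001000000

Answer: 1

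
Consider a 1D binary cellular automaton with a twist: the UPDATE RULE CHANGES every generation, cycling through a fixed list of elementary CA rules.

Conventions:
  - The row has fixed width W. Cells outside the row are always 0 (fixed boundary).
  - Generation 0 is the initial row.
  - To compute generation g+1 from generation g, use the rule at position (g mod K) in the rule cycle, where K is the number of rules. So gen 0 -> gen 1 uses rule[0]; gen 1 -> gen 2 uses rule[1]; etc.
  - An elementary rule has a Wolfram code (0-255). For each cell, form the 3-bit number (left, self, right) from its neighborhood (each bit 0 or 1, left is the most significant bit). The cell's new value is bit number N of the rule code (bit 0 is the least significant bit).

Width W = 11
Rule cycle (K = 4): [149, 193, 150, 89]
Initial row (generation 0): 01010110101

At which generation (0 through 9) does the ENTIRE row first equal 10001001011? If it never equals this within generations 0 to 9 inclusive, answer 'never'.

Answer: never

Derivation:
Gen 0: 01010110101
Gen 1 (rule 149): 01010000101
Gen 2 (rule 193): 00000110000
Gen 3 (rule 150): 00001001000
Gen 4 (rule 89): 11100100111
Gen 5 (rule 149): 01010110010
Gen 6 (rule 193): 00000010000
Gen 7 (rule 150): 00000111000
Gen 8 (rule 89): 11110101111
Gen 9 (rule 149): 01100100110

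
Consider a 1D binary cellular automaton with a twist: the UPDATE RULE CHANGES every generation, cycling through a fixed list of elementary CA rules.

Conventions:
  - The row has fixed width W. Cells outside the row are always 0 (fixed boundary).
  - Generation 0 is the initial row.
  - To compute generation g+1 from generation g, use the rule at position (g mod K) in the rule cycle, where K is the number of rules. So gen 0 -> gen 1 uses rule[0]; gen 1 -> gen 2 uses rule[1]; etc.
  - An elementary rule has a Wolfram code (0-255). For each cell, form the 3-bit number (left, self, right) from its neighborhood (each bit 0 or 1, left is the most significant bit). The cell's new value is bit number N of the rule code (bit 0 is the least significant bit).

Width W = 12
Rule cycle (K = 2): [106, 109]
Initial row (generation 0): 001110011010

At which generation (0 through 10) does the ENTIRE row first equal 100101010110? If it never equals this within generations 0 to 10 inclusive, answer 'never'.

Answer: 10

Derivation:
Gen 0: 001110011010
Gen 1 (rule 106): 011010111100
Gen 2 (rule 109): 011111100101
Gen 3 (rule 106): 110000101010
Gen 4 (rule 109): 110110111110
Gen 5 (rule 106): 111111100010
Gen 6 (rule 109): 100000101010
Gen 7 (rule 106): 000001010100
Gen 8 (rule 109): 111101111101
Gen 9 (rule 106): 100111000110
Gen 10 (rule 109): 100101010110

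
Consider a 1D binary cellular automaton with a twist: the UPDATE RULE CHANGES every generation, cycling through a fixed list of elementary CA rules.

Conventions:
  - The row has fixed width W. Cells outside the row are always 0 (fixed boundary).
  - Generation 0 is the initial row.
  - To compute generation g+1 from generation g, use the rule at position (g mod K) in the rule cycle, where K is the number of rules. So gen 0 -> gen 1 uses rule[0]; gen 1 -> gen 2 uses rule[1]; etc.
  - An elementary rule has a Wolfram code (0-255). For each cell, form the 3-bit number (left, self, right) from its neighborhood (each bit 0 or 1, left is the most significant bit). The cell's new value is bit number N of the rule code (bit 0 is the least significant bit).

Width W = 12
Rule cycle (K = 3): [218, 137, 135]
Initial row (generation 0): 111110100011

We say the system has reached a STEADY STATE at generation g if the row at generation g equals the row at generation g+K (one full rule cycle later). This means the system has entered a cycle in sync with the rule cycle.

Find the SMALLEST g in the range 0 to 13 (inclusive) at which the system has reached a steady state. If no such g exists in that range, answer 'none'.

Answer: 10

Derivation:
Gen 0: 111110100011
Gen 1 (rule 218): 111110010111
Gen 2 (rule 137): 111100000110
Gen 3 (rule 135): 011001111000
Gen 4 (rule 218): 111111111100
Gen 5 (rule 137): 111111111001
Gen 6 (rule 135): 011111110011
Gen 7 (rule 218): 111111111111
Gen 8 (rule 137): 111111111110
Gen 9 (rule 135): 011111111100
Gen 10 (rule 218): 111111111110
Gen 11 (rule 137): 111111111100
Gen 12 (rule 135): 011111111001
Gen 13 (rule 218): 111111111110
Gen 14 (rule 137): 111111111100
Gen 15 (rule 135): 011111111001
Gen 16 (rule 218): 111111111110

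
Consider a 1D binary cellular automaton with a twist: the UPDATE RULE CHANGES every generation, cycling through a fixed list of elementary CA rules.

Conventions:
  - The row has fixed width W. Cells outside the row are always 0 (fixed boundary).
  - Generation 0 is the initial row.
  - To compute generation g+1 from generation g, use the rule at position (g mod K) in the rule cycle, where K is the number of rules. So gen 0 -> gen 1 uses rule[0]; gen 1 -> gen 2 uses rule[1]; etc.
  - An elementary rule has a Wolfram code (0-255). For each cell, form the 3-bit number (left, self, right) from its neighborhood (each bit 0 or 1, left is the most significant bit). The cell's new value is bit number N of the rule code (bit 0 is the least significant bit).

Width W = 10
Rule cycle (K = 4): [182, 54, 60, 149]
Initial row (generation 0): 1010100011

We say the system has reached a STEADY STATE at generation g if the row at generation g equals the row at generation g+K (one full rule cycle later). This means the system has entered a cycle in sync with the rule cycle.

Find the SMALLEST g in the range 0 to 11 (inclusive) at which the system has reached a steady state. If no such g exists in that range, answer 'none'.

Answer: none

Derivation:
Gen 0: 1010100011
Gen 1 (rule 182): 1111110100
Gen 2 (rule 54): 0000001110
Gen 3 (rule 60): 0000001001
Gen 4 (rule 149): 1111101101
Gen 5 (rule 182): 0111010011
Gen 6 (rule 54): 1000111100
Gen 7 (rule 60): 1100100010
Gen 8 (rule 149): 0010111011
Gen 9 (rule 182): 0111010100
Gen 10 (rule 54): 1000111110
Gen 11 (rule 60): 1100100001
Gen 12 (rule 149): 0010111101
Gen 13 (rule 182): 0111011011
Gen 14 (rule 54): 1000100100
Gen 15 (rule 60): 1100110110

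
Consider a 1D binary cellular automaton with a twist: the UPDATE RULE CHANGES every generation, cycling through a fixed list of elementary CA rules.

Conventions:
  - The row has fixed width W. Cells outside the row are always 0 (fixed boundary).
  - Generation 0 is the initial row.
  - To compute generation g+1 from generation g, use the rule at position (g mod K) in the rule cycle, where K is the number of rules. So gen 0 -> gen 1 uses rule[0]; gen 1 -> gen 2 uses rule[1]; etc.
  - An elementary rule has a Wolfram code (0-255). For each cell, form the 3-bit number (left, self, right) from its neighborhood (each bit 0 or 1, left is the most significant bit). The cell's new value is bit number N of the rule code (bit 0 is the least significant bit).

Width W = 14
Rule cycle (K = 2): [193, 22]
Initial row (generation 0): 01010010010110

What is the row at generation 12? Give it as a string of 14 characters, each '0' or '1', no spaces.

Answer: 00000011000000

Derivation:
Gen 0: 01010010010110
Gen 1 (rule 193): 00000000000010
Gen 2 (rule 22): 00000000000111
Gen 3 (rule 193): 11111111110011
Gen 4 (rule 22): 00000000001100
Gen 5 (rule 193): 11111111100101
Gen 6 (rule 22): 00000000011101
Gen 7 (rule 193): 11111111001100
Gen 8 (rule 22): 00000000110010
Gen 9 (rule 193): 11111110010000
Gen 10 (rule 22): 00000001111000
Gen 11 (rule 193): 11111100111011
Gen 12 (rule 22): 00000011000000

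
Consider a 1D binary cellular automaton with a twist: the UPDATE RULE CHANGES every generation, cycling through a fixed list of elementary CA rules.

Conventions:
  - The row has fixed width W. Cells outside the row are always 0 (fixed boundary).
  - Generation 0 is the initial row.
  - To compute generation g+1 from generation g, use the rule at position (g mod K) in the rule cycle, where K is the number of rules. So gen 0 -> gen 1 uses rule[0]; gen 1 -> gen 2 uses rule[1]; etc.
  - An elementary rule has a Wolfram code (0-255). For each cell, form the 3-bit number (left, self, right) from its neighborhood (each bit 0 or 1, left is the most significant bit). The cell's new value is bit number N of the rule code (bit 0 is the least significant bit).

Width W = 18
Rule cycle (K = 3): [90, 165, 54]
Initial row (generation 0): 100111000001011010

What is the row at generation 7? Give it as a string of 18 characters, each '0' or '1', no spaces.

Gen 0: 100111000001011010
Gen 1 (rule 90): 011101100010011001
Gen 2 (rule 165): 001010001010000001
Gen 3 (rule 54): 011111011111000011
Gen 4 (rule 90): 110001010001100111
Gen 5 (rule 165): 000101110100000010
Gen 6 (rule 54): 001110001110000111
Gen 7 (rule 90): 011011011011001101

Answer: 011011011011001101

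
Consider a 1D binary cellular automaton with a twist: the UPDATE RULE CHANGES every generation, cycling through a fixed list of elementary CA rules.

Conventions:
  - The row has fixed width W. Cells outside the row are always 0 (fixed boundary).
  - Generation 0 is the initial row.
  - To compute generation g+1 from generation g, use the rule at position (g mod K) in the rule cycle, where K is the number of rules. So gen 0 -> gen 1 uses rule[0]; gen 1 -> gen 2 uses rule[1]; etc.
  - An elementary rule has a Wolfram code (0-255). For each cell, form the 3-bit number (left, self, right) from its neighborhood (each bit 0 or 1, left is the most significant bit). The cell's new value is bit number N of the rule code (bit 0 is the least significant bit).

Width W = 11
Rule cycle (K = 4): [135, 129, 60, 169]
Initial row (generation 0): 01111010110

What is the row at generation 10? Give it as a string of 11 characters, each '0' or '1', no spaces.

Gen 0: 01111010110
Gen 1 (rule 135): 10110010000
Gen 2 (rule 129): 00000000111
Gen 3 (rule 60): 00000000100
Gen 4 (rule 169): 11111110001
Gen 5 (rule 135): 01111100111
Gen 6 (rule 129): 00111000010
Gen 7 (rule 60): 00100100011
Gen 8 (rule 169): 10000001010
Gen 9 (rule 135): 10111111010
Gen 10 (rule 129): 00011110000

Answer: 00011110000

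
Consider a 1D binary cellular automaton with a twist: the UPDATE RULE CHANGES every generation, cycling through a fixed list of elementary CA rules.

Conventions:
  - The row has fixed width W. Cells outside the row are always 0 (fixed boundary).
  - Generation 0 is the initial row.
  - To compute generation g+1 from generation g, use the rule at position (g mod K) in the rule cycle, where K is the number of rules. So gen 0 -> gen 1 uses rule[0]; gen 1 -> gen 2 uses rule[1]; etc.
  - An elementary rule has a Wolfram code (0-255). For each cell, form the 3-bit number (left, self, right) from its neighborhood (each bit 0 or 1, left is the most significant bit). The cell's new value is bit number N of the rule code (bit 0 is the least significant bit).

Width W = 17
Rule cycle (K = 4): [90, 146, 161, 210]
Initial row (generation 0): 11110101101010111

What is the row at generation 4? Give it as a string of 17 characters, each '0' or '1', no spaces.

Answer: 00100010001010101

Derivation:
Gen 0: 11110101101010111
Gen 1 (rule 90): 10010001100000101
Gen 2 (rule 146): 01101010010001000
Gen 3 (rule 161): 00010100000100011
Gen 4 (rule 210): 00100010001010101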